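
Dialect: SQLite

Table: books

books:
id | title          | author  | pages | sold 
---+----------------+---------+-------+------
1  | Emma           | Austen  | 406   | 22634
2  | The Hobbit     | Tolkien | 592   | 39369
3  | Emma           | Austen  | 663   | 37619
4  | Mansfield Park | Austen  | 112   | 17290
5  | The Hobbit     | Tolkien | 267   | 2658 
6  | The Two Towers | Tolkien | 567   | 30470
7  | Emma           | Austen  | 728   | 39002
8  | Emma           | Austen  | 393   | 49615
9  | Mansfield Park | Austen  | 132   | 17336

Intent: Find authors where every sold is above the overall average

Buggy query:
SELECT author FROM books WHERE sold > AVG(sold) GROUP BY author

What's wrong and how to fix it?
Bug: WHERE evaluates per row before aggregation, so AVG() is unavailable

Fix: Compute the overall average in a scalar subquery and compare each group's MIN against it in HAVING

Corrected query:
SELECT author FROM books GROUP BY author HAVING MIN(sold) > (SELECT AVG(sold) FROM books)

Result:
(no rows)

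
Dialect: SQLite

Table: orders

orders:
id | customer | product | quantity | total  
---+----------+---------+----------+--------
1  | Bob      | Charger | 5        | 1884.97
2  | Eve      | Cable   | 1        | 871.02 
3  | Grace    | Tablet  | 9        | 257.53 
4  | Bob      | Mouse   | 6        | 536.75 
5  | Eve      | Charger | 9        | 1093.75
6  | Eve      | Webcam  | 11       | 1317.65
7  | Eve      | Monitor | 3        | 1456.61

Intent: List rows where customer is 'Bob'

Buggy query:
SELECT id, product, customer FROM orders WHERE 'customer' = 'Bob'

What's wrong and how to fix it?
Bug: Single quotes denote string literals in SQL; the column name is being compared as a constant string

Fix: Remove the quotes around the column name (or use double quotes for an identifier)

Corrected query:
SELECT id, product, customer FROM orders WHERE customer = 'Bob'

Result:
id | product | customer
---+---------+---------
1  | Charger | Bob     
4  | Mouse   | Bob     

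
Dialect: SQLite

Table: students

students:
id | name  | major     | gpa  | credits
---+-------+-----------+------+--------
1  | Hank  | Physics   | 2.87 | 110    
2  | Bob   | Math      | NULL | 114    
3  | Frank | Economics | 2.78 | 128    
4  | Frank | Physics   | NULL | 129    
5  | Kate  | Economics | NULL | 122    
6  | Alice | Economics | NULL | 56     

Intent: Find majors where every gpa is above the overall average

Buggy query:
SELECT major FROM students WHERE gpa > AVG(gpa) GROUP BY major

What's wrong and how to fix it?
Bug: AVG() is an aggregate; it can't sit directly in WHERE

Fix: Compute the overall average in a scalar subquery and compare each group's MIN against it in HAVING

Corrected query:
SELECT major FROM students GROUP BY major HAVING MIN(gpa) > (SELECT AVG(gpa) FROM students)

Result:
major  
-------
Physics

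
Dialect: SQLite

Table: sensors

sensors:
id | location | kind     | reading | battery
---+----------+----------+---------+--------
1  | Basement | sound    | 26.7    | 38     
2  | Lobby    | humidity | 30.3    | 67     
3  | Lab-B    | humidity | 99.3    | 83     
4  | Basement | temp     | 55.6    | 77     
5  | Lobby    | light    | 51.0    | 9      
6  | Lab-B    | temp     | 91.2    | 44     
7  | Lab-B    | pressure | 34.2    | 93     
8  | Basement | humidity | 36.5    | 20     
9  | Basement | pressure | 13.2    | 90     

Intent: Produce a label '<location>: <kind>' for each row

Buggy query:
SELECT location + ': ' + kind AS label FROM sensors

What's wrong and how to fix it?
Bug: '+' is numeric addition; on text columns SQLite converts them to 0 instead of concatenating

Fix: Replace + with || to concatenate text

Corrected query:
SELECT location || ': ' || kind AS label FROM sensors

Result:
label             
------------------
Basement: sound   
Lobby: humidity   
Lab-B: humidity   
Basement: temp    
Lobby: light      
Lab-B: temp       
Lab-B: pressure   
Basement: humidity
Basement: pressure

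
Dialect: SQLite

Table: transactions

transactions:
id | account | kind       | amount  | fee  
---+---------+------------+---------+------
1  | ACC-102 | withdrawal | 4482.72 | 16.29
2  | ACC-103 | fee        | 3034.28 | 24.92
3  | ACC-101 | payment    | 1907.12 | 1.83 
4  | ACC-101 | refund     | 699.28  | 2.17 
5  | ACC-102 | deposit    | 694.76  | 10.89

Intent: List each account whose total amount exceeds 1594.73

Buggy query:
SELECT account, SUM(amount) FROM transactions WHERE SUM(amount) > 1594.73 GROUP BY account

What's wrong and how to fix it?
Bug: Aggregate functions cannot appear in a WHERE clause

Fix: Move the aggregate condition to a HAVING clause

Corrected query:
SELECT account, SUM(amount) FROM transactions GROUP BY account HAVING SUM(amount) > 1594.73

Result:
account | SUM(amount)
--------+------------
ACC-101 | 2606.4     
ACC-102 | 5177.48    
ACC-103 | 3034.28    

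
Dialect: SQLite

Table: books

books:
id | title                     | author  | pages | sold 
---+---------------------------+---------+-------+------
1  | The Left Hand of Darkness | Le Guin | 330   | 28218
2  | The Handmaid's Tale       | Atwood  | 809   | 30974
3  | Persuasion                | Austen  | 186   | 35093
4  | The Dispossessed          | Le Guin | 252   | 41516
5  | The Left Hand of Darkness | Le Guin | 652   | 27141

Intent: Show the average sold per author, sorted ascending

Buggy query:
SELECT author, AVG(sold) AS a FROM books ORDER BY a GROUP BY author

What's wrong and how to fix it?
Bug: ORDER BY appears before GROUP BY; SQL clause order requires GROUP BY first

Fix: Reorder: SELECT … FROM … GROUP BY … ORDER BY …

Corrected query:
SELECT author, AVG(sold) AS a FROM books GROUP BY author ORDER BY a

Result:
author  | a           
--------+-------------
Atwood  | 30974       
Le Guin | 32291.666667
Austen  | 35093       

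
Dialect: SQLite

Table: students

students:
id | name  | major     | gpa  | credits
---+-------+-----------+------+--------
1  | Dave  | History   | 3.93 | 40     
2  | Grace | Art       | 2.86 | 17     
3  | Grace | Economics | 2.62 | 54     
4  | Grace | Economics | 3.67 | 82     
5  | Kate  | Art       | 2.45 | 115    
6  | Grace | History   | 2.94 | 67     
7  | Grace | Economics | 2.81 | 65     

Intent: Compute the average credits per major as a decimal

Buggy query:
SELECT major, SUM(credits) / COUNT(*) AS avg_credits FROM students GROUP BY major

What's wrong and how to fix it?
Bug: Both operands are integers, so '/' performs integer division and truncates

Fix: Cast one side to REAL so the division keeps the fractional part

Corrected query:
SELECT major, SUM(credits) * 1.0 / COUNT(*) AS avg_credits FROM students GROUP BY major

Result:
major     | avg_credits
----------+------------
Art       | 66         
Economics | 67         
History   | 53.5       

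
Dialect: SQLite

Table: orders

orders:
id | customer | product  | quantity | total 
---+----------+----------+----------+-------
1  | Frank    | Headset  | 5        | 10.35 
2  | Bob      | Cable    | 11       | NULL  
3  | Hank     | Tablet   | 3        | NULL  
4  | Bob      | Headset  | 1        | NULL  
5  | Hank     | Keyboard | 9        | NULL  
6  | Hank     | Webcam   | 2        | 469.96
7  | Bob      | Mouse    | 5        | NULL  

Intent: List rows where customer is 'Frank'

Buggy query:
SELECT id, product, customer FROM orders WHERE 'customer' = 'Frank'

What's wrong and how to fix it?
Bug: 'customer' in single quotes is a string literal, not the column; the comparison is literal-vs-literal and never true

Fix: Remove the quotes around the column name (or use double quotes for an identifier)

Corrected query:
SELECT id, product, customer FROM orders WHERE customer = 'Frank'

Result:
id | product | customer
---+---------+---------
1  | Headset | Frank   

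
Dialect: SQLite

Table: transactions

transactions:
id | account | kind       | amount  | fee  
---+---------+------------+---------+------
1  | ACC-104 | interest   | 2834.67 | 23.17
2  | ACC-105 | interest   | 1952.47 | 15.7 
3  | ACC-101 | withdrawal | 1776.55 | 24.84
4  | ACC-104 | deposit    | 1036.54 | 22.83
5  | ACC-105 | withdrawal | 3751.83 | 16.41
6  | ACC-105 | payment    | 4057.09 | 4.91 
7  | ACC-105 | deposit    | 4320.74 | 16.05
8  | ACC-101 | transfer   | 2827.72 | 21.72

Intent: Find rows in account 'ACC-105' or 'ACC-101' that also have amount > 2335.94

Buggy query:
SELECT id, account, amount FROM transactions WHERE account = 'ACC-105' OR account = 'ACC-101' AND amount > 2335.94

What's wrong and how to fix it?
Bug: Without parentheses, AND is evaluated before OR, so the amount filter only applies to the 'ACC-101' branch

Fix: Add parentheses around the OR so the AND applies to both alternatives

Corrected query:
SELECT id, account, amount FROM transactions WHERE (account = 'ACC-105' OR account = 'ACC-101') AND amount > 2335.94

Result:
id | account | amount 
---+---------+--------
5  | ACC-105 | 3751.83
6  | ACC-105 | 4057.09
7  | ACC-105 | 4320.74
8  | ACC-101 | 2827.72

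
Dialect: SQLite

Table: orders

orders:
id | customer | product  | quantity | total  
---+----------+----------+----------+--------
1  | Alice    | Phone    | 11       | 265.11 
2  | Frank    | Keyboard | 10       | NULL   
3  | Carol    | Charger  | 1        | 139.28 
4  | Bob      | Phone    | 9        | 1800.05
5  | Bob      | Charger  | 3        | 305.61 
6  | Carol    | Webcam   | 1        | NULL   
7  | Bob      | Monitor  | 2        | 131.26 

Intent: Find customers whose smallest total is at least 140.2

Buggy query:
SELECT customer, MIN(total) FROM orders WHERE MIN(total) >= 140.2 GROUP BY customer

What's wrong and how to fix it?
Bug: Aggregates like MIN are computed per group after WHERE runs

Fix: Replace WHERE with HAVING after the GROUP BY

Corrected query:
SELECT customer, MIN(total) FROM orders GROUP BY customer HAVING MIN(total) >= 140.2

Result:
customer | MIN(total)
---------+-----------
Alice    | 265.11    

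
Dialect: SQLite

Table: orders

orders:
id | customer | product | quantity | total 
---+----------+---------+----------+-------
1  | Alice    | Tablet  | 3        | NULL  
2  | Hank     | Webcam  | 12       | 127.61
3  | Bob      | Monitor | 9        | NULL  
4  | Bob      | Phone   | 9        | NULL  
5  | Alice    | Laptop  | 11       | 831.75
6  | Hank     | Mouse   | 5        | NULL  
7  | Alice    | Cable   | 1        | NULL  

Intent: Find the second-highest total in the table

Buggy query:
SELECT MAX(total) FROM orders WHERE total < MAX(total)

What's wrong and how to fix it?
Bug: The inner MAX is an aggregate inside WHERE, which is not allowed

Fix: Compute the overall MAX in a subquery, then take MAX of rows below it

Corrected query:
SELECT MAX(total) FROM orders WHERE total < (SELECT MAX(total) FROM orders)

Result:
MAX(total)
----------
127.61    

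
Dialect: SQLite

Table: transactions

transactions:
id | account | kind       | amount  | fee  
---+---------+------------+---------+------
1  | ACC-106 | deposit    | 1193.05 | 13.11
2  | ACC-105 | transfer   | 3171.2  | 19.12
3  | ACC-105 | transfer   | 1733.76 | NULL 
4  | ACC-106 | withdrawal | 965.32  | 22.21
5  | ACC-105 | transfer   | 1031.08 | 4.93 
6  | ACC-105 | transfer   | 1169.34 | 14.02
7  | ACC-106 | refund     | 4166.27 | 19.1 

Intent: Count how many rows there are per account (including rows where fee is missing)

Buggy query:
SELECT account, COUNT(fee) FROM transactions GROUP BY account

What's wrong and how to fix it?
Bug: COUNT(column) counts non-NULL values only; rows with NULL fee aren't counted

Fix: Use COUNT(*) to count all rows regardless of NULL

Corrected query:
SELECT account, COUNT(*) FROM transactions GROUP BY account

Result:
account | COUNT(*)
--------+---------
ACC-105 | 4       
ACC-106 | 3       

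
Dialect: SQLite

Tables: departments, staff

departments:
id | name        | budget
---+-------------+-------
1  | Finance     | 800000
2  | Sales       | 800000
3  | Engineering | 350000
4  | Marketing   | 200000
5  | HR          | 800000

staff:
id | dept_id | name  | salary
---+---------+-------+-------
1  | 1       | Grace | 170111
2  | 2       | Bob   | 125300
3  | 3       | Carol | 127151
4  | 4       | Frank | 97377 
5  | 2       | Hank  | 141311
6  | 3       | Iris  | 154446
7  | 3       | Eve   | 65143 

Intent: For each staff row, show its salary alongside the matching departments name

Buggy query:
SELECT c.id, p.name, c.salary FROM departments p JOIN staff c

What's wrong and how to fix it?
Bug: Missing join condition: each staff row is matched to all departments rows instead of just its own

Fix: Specify the join condition linking the foreign key to the parent id

Corrected query:
SELECT c.id, p.name, c.salary FROM departments p JOIN staff c ON c.dept_id = p.id

Result:
id | name        | salary
---+-------------+-------
1  | Finance     | 170111
2  | Sales       | 125300
3  | Engineering | 127151
4  | Marketing   | 97377 
5  | Sales       | 141311
6  | Engineering | 154446
7  | Engineering | 65143 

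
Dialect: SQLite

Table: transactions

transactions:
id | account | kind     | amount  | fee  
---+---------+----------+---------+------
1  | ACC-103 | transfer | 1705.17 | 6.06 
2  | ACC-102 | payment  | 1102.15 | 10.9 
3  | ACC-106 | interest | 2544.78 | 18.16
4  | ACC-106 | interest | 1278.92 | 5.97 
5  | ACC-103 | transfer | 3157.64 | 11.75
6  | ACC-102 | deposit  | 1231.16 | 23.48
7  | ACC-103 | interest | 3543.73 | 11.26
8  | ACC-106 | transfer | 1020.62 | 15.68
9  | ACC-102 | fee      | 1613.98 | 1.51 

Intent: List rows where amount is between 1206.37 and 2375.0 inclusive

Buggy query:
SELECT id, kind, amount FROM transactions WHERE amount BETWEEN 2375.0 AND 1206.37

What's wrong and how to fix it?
Bug: The bounds are reversed; BETWEEN a AND b requires a <= b to match anything

Fix: Write BETWEEN 1206.37 AND 2375.0

Corrected query:
SELECT id, kind, amount FROM transactions WHERE amount BETWEEN 1206.37 AND 2375.0

Result:
id | kind     | amount 
---+----------+--------
1  | transfer | 1705.17
4  | interest | 1278.92
6  | deposit  | 1231.16
9  | fee      | 1613.98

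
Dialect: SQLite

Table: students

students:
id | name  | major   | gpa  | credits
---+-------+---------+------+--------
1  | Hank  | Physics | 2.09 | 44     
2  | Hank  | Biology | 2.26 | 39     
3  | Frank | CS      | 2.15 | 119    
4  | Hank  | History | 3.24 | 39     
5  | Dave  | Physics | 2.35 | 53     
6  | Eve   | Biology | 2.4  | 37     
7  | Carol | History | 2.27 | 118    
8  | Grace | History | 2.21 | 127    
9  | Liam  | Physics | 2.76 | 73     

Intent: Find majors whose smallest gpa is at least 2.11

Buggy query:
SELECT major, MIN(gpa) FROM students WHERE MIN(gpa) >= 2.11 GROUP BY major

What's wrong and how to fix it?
Bug: Aggregates like MIN are computed per group after WHERE runs

Fix: Use HAVING for the per-group MIN condition

Corrected query:
SELECT major, MIN(gpa) FROM students GROUP BY major HAVING MIN(gpa) >= 2.11

Result:
major   | MIN(gpa)
--------+---------
Biology | 2.26    
CS      | 2.15    
History | 2.21    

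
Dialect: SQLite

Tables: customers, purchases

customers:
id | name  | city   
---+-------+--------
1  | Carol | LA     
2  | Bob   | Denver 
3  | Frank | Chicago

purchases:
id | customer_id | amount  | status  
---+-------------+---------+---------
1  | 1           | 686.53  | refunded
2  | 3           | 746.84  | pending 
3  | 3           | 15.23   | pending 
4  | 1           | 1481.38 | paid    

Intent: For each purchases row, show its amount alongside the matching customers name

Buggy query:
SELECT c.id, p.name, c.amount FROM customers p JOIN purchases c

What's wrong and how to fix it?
Bug: JOIN with no ON clause produces a cartesian product; every purchases row pairs with every customers row

Fix: Specify the join condition linking the foreign key to the parent id

Corrected query:
SELECT c.id, p.name, c.amount FROM customers p JOIN purchases c ON c.customer_id = p.id

Result:
id | name  | amount 
---+-------+--------
1  | Carol | 686.53 
2  | Frank | 746.84 
3  | Frank | 15.23  
4  | Carol | 1481.38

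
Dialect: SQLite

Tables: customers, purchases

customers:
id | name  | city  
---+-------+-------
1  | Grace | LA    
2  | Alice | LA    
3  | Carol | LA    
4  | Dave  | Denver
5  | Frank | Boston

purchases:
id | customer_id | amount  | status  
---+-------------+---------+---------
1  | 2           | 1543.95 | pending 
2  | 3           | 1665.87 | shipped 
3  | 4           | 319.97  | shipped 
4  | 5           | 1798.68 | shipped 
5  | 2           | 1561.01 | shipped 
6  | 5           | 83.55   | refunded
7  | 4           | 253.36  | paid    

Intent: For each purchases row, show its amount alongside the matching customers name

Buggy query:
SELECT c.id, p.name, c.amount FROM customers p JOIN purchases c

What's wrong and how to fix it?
Bug: Missing join condition: each purchases row is matched to all customers rows instead of just its own

Fix: Add ON c.customer_id = p.id to the JOIN

Corrected query:
SELECT c.id, p.name, c.amount FROM customers p JOIN purchases c ON c.customer_id = p.id

Result:
id | name  | amount 
---+-------+--------
1  | Alice | 1543.95
2  | Carol | 1665.87
3  | Dave  | 319.97 
4  | Frank | 1798.68
5  | Alice | 1561.01
6  | Frank | 83.55  
7  | Dave  | 253.36 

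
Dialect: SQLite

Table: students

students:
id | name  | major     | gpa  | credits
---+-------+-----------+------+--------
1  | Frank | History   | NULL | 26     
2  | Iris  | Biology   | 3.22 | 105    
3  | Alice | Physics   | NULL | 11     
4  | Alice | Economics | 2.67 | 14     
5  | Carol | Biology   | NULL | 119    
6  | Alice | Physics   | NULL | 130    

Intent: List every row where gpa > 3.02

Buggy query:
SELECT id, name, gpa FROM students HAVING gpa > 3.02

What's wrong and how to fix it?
Bug: HAVING filters the output of aggregation, but this query has no GROUP BY and no aggregate functions, so SQLite rejects it (HAVING clause on a non-aggregate query); the condition here is per row

Fix: Replace HAVING with WHERE since the condition applies to individual rows

Corrected query:
SELECT id, name, gpa FROM students WHERE gpa > 3.02

Result:
id | name | gpa 
---+------+-----
2  | Iris | 3.22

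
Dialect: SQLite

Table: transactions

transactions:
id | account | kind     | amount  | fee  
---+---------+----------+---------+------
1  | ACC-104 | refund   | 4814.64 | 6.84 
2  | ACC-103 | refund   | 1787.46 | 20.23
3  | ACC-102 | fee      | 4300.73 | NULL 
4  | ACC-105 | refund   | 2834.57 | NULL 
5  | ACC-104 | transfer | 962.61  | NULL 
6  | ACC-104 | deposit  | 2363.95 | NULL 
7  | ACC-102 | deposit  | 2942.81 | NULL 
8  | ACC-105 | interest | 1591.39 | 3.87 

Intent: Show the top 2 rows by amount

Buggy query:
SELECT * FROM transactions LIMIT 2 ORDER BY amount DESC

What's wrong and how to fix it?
Bug: LIMIT must come after ORDER BY

Fix: Sort with ORDER BY, then apply LIMIT

Corrected query:
SELECT * FROM transactions ORDER BY amount DESC LIMIT 2

Result:
id | account | kind   | amount  | fee 
---+---------+--------+---------+-----
1  | ACC-104 | refund | 4814.64 | 6.84
3  | ACC-102 | fee    | 4300.73 | NULL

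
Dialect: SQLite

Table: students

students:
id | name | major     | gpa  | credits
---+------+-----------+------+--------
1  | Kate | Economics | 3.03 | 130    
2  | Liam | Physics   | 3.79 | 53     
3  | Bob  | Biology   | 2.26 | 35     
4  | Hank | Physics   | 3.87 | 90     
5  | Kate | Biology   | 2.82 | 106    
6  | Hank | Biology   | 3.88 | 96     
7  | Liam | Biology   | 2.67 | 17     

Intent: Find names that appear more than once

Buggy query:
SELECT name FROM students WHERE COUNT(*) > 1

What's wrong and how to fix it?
Bug: COUNT(*) is an aggregate and cannot be used in WHERE

Fix: Group first, then use HAVING for the count condition

Corrected query:
SELECT name FROM students GROUP BY name HAVING COUNT(*) > 1

Result:
name
----
Hank
Kate
Liam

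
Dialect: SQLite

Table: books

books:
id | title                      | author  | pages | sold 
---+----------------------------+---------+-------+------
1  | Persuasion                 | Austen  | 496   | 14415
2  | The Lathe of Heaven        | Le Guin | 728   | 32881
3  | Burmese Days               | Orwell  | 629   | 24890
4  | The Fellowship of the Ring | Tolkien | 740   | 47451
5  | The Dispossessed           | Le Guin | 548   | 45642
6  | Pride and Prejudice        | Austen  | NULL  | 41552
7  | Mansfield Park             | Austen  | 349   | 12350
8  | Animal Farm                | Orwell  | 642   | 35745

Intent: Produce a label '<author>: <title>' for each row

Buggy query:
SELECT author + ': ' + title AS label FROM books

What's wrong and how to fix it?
Bug: '+' is numeric addition; on text columns SQLite converts them to 0 instead of concatenating

Fix: Use the || operator for string concatenation

Corrected query:
SELECT author || ': ' || title AS label FROM books

Result:
label                              
-----------------------------------
Austen: Persuasion                 
Le Guin: The Lathe of Heaven       
Orwell: Burmese Days               
Tolkien: The Fellowship of the Ring
Le Guin: The Dispossessed          
Austen: Pride and Prejudice        
Austen: Mansfield Park             
Orwell: Animal Farm                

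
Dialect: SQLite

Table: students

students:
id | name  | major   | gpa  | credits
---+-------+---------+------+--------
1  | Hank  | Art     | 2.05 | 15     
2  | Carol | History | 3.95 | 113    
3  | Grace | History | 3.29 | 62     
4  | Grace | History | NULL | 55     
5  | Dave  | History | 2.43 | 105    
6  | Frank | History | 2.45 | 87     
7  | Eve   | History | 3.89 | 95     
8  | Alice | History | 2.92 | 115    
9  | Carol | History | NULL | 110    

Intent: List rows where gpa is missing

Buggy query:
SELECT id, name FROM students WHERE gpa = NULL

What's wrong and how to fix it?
Bug: Comparing to NULL with '=' never matches; NULL = NULL is unknown, not true

Fix: Replace '= NULL' with 'IS NULL'

Corrected query:
SELECT id, name FROM students WHERE gpa IS NULL

Result:
id | name 
---+------
4  | Grace
9  | Carol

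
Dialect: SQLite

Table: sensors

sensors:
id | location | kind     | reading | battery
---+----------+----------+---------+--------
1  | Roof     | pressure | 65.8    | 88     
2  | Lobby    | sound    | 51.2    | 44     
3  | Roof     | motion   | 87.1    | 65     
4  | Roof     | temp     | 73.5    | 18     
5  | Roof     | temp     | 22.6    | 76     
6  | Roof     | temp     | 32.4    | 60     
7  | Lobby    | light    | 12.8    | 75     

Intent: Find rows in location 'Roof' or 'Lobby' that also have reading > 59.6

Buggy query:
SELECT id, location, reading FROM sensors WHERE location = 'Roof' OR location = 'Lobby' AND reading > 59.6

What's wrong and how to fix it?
Bug: Without parentheses, AND is evaluated before OR, so the reading filter only applies to the 'Lobby' branch

Fix: Group the OR with parentheses (or use IN), then AND the threshold

Corrected query:
SELECT id, location, reading FROM sensors WHERE (location = 'Roof' OR location = 'Lobby') AND reading > 59.6

Result:
id | location | reading
---+----------+--------
1  | Roof     | 65.8   
3  | Roof     | 87.1   
4  | Roof     | 73.5   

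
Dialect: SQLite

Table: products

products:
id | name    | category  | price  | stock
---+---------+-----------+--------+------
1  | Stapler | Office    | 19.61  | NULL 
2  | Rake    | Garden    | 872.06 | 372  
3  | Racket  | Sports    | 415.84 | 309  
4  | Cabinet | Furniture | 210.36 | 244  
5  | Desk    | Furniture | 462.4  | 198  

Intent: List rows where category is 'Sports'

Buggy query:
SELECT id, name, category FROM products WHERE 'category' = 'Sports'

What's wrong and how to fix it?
Bug: 'category' in single quotes is a string literal, not the column; the comparison is literal-vs-literal and never true

Fix: Remove the quotes around the column name (or use double quotes for an identifier)

Corrected query:
SELECT id, name, category FROM products WHERE category = 'Sports'

Result:
id | name   | category
---+--------+---------
3  | Racket | Sports  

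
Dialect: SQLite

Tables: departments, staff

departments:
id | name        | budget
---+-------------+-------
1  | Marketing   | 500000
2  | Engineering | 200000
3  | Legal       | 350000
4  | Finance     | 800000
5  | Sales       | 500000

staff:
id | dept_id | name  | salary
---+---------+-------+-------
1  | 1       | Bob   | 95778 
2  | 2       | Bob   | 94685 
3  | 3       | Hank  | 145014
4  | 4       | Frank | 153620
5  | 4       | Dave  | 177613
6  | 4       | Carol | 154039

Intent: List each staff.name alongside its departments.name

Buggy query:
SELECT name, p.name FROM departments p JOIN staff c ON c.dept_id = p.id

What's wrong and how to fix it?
Bug: 'name' exists in both joined tables, so the database can't tell which one is meant

Fix: Qualify the column with its table alias (c.name)

Corrected query:
SELECT c.name, p.name FROM departments p JOIN staff c ON c.dept_id = p.id

Result:
name  | name       
------+------------
Bob   | Marketing  
Bob   | Engineering
Hank  | Legal      
Frank | Finance    
Dave  | Finance    
Carol | Finance    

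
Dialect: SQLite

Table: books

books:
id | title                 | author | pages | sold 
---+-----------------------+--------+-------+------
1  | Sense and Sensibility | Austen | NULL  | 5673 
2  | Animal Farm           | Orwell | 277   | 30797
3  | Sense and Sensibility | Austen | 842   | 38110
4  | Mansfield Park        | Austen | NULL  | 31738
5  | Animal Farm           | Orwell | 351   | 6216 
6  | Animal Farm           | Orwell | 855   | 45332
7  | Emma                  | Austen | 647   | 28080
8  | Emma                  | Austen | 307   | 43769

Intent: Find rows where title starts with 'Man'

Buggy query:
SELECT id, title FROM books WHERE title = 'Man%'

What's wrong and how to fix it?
Bug: Wildcards only work with LIKE; '=' treats '%' as a literal character

Fix: Replace '=' with LIKE so 'Man%' is treated as a pattern

Corrected query:
SELECT id, title FROM books WHERE title LIKE 'Man%'

Result:
id | title         
---+---------------
4  | Mansfield Park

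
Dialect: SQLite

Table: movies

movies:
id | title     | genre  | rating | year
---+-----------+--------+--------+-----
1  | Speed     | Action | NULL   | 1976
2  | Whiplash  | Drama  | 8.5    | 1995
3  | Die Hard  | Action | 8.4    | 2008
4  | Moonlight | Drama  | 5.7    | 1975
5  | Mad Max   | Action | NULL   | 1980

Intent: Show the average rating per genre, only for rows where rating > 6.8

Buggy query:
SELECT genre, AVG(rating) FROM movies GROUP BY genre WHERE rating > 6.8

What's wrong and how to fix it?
Bug: WHERE cannot follow GROUP BY

Fix: Move the WHERE clause before GROUP BY

Corrected query:
SELECT genre, AVG(rating) FROM movies WHERE rating > 6.8 GROUP BY genre

Result:
genre  | AVG(rating)
-------+------------
Action | 8.4        
Drama  | 8.5        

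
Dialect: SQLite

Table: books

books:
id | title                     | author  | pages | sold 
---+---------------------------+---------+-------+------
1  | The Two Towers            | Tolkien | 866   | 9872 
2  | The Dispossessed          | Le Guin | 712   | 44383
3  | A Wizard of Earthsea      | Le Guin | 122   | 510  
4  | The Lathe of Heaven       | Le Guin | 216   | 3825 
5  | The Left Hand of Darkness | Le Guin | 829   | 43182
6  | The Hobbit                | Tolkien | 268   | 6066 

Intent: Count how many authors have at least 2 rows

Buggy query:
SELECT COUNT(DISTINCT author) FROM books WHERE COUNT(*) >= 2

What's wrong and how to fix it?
Bug: WHERE filters individual rows, not groups, so a group-level COUNT is invalid there

Fix: Use a subquery that GROUPs and filters with HAVING, then count its rows

Corrected query:
SELECT COUNT(*) FROM (SELECT author FROM books GROUP BY author HAVING COUNT(*) >= 2)

Result:
COUNT(*)
--------
2       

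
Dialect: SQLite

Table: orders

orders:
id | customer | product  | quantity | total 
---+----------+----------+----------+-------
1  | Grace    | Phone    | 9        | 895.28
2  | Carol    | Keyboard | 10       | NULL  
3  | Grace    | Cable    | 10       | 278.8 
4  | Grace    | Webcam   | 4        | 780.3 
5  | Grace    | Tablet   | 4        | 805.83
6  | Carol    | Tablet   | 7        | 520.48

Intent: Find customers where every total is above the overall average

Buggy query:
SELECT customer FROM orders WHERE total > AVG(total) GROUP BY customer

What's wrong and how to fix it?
Bug: AVG() is an aggregate; it can't sit directly in WHERE

Fix: Compute the overall average in a scalar subquery and compare each group's MIN against it in HAVING

Corrected query:
SELECT customer FROM orders GROUP BY customer HAVING MIN(total) > (SELECT AVG(total) FROM orders)

Result:
(no rows)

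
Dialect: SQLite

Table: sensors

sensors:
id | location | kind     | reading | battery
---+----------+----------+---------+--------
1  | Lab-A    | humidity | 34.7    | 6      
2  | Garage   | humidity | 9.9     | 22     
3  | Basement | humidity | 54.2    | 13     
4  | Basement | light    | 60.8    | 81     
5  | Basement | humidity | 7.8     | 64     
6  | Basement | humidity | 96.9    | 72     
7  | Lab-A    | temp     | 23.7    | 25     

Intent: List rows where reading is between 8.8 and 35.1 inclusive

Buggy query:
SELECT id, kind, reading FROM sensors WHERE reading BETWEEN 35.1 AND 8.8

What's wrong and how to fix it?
Bug: BETWEEN expects the lower bound first; with 35.1 AND 8.8 the range is empty

Fix: Write BETWEEN 8.8 AND 35.1

Corrected query:
SELECT id, kind, reading FROM sensors WHERE reading BETWEEN 8.8 AND 35.1

Result:
id | kind     | reading
---+----------+--------
1  | humidity | 34.7   
2  | humidity | 9.9    
7  | temp     | 23.7   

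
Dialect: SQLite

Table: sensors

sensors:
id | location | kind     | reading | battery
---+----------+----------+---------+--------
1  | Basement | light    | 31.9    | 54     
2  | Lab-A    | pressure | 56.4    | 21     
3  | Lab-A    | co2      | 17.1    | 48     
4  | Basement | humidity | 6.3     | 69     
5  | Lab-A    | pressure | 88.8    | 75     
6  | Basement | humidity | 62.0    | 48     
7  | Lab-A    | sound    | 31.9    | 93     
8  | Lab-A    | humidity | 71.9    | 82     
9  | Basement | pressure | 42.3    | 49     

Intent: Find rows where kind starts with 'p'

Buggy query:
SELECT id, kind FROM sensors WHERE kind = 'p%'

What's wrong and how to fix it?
Bug: Wildcards only work with LIKE; '=' treats '%' as a literal character

Fix: Use LIKE for wildcard pattern matching

Corrected query:
SELECT id, kind FROM sensors WHERE kind LIKE 'p%'

Result:
id | kind    
---+---------
2  | pressure
5  | pressure
9  | pressure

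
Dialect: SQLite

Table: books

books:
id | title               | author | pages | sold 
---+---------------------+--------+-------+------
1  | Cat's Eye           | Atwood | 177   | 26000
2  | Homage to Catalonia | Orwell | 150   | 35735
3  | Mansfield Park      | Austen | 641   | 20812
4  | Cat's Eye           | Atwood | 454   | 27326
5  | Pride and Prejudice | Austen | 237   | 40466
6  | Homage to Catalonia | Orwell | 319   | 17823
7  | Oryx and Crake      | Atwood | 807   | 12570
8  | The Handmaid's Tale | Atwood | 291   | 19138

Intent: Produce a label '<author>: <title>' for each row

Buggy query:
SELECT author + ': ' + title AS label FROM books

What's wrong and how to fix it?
Bug: SQLite uses || for string concatenation; + coerces text to numbers (yielding 0)

Fix: Use the || operator for string concatenation

Corrected query:
SELECT author || ': ' || title AS label FROM books

Result:
label                      
---------------------------
Atwood: Cat's Eye          
Orwell: Homage to Catalonia
Austen: Mansfield Park     
Atwood: Cat's Eye          
Austen: Pride and Prejudice
Orwell: Homage to Catalonia
Atwood: Oryx and Crake     
Atwood: The Handmaid's Tale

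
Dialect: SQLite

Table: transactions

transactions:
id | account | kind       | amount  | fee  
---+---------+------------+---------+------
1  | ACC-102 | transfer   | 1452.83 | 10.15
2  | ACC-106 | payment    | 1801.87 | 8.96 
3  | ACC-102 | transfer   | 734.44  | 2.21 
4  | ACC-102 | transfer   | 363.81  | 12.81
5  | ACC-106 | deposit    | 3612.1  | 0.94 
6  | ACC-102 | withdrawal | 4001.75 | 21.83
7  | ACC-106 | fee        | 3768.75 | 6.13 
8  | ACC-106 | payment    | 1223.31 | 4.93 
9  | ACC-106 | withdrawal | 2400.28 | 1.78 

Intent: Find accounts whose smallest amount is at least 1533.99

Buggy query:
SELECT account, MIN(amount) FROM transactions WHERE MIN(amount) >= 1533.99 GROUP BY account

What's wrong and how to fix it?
Bug: Aggregates like MIN are computed per group after WHERE runs

Fix: Use HAVING for the per-group MIN condition

Corrected query:
SELECT account, MIN(amount) FROM transactions GROUP BY account HAVING MIN(amount) >= 1533.99

Result:
(no rows)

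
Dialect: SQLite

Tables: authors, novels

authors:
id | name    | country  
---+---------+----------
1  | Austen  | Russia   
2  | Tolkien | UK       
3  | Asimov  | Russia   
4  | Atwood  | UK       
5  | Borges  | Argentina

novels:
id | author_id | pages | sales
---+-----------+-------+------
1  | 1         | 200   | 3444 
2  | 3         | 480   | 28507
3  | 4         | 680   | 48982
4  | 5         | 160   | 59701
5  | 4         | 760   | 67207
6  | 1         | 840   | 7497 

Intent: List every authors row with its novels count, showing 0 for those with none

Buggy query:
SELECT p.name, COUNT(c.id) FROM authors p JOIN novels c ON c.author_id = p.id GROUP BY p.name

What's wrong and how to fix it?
Bug: An inner join excludes parents with zero children

Fix: Use LEFT JOIN so parents without children still appear (COUNT(c.id) gives 0)

Corrected query:
SELECT p.name, COUNT(c.id) FROM authors p LEFT JOIN novels c ON c.author_id = p.id GROUP BY p.name

Result:
name    | COUNT(c.id)
--------+------------
Asimov  | 1          
Atwood  | 2          
Austen  | 2          
Borges  | 1          
Tolkien | 0          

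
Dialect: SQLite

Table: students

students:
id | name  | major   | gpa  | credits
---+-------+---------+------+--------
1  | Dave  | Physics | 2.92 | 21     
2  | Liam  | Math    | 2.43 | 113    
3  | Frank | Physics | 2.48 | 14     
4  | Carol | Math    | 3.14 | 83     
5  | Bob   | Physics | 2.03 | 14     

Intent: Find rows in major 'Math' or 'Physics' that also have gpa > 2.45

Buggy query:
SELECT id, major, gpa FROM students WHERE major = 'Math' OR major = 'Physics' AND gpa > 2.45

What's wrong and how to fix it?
Bug: AND binds tighter than OR, so this parses as major = 'Math' OR (major = 'Physics' AND gpa > 2.45)

Fix: Add parentheses around the OR so the AND applies to both alternatives

Corrected query:
SELECT id, major, gpa FROM students WHERE (major = 'Math' OR major = 'Physics') AND gpa > 2.45

Result:
id | major   | gpa 
---+---------+-----
1  | Physics | 2.92
3  | Physics | 2.48
4  | Math    | 3.14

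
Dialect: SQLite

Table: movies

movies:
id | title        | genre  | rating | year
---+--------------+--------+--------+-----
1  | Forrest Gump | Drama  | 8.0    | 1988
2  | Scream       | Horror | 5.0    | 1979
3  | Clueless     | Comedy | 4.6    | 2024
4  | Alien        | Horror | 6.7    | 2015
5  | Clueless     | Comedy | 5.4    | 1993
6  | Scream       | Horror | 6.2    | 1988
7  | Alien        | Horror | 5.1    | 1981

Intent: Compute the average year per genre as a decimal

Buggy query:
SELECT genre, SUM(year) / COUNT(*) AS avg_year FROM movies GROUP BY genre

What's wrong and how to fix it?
Bug: Both operands are integers, so '/' performs integer division and truncates

Fix: Multiply by 1.0 (or CAST to REAL) to force floating-point division

Corrected query:
SELECT genre, SUM(year) * 1.0 / COUNT(*) AS avg_year FROM movies GROUP BY genre

Result:
genre  | avg_year
-------+---------
Comedy | 2008.5  
Drama  | 1988    
Horror | 1990.75 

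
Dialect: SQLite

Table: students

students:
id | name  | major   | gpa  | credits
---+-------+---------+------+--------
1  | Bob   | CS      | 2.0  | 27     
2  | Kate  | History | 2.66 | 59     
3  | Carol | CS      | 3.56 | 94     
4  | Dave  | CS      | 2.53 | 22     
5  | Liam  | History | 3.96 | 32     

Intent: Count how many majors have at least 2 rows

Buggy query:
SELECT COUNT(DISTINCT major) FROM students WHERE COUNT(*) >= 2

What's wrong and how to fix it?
Bug: COUNT(*) cannot appear in WHERE; the per-group count doesn't exist yet

Fix: Use a subquery that GROUPs and filters with HAVING, then count its rows

Corrected query:
SELECT COUNT(*) FROM (SELECT major FROM students GROUP BY major HAVING COUNT(*) >= 2)

Result:
COUNT(*)
--------
2       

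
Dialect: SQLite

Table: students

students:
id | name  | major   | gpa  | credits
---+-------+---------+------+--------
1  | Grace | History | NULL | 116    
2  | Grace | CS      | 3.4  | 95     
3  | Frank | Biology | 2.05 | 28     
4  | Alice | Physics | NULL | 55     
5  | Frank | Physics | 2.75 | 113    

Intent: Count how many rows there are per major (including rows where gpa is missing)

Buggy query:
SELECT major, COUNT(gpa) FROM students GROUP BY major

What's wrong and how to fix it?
Bug: COUNT(column) counts non-NULL values only; rows with NULL gpa aren't counted

Fix: Use COUNT(*) to count all rows regardless of NULL

Corrected query:
SELECT major, COUNT(*) FROM students GROUP BY major

Result:
major   | COUNT(*)
--------+---------
Biology | 1       
CS      | 1       
History | 1       
Physics | 2       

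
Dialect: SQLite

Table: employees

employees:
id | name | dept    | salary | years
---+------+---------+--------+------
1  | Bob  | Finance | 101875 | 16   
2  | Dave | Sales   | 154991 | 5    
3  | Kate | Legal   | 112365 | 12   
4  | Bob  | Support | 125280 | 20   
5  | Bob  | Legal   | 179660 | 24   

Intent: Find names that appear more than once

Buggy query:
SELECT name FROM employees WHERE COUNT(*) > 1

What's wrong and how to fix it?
Bug: COUNT(*) is an aggregate and cannot be used in WHERE

Fix: Group first, then use HAVING for the count condition

Corrected query:
SELECT name FROM employees GROUP BY name HAVING COUNT(*) > 1

Result:
name
----
Bob 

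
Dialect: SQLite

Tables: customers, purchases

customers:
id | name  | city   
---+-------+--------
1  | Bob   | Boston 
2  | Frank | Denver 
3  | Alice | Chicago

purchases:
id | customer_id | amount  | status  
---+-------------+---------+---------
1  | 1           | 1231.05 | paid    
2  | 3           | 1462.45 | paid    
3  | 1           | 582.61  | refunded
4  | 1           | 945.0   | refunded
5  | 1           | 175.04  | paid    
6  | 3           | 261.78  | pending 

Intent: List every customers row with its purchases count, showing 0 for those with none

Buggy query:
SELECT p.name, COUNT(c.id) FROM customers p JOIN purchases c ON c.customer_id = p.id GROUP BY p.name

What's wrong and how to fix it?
Bug: An inner join excludes parents with zero children

Fix: Switch to LEFT JOIN to retain unmatched parent rows

Corrected query:
SELECT p.name, COUNT(c.id) FROM customers p LEFT JOIN purchases c ON c.customer_id = p.id GROUP BY p.name

Result:
name  | COUNT(c.id)
------+------------
Alice | 2          
Bob   | 4          
Frank | 0          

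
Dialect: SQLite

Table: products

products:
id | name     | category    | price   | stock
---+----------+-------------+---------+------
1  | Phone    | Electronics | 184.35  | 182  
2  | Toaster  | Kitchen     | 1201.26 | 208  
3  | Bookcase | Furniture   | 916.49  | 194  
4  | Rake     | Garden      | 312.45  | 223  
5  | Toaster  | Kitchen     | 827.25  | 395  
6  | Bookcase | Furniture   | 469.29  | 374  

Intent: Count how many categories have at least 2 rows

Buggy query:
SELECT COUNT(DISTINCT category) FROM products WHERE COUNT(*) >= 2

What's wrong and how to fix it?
Bug: COUNT(*) cannot appear in WHERE; the per-group count doesn't exist yet

Fix: Use a subquery that GROUPs and filters with HAVING, then count its rows

Corrected query:
SELECT COUNT(*) FROM (SELECT category FROM products GROUP BY category HAVING COUNT(*) >= 2)

Result:
COUNT(*)
--------
2       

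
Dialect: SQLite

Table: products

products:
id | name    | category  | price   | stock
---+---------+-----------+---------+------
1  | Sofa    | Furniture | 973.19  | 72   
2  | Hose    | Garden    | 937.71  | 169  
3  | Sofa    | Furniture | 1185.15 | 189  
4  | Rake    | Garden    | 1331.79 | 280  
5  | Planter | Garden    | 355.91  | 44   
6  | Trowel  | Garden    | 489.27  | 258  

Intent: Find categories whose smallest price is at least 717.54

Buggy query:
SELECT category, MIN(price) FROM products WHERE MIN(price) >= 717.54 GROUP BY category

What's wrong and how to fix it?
Bug: MIN() in WHERE is a misuse of aggregate

Fix: Replace WHERE with HAVING after the GROUP BY

Corrected query:
SELECT category, MIN(price) FROM products GROUP BY category HAVING MIN(price) >= 717.54

Result:
category  | MIN(price)
----------+-----------
Furniture | 973.19    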